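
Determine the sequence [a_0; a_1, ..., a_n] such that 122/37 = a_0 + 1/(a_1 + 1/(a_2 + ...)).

[3; 3, 2, 1, 3]

Run the Euclidean algorithm on 122 and 37; the successive quotients are the partial quotients a_0, a_1, ... (each step inverts the fractional part left over by the previous one):
  122 = 3*37 + 11, so a_0 = 3.
  37 = 3*11 + 4, so a_1 = 3.
  11 = 2*4 + 3, so a_2 = 2.
  4 = 1*3 + 1, so a_3 = 1.
  3 = 3*1 + 0, so a_4 = 3.
The remainder reaches 0 after 5 divisions, so the expansion has 5 partial quotients, read off in order.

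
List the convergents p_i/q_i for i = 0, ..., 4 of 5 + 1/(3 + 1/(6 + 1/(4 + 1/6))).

Using the convergent recurrence p_i = a_i*p_{i-1} + p_{i-2}, q_i = a_i*q_{i-1} + q_{i-2} with p_{-2}=0, p_{-1}=1, q_{-2}=1, q_{-1}=0:
  i=0: a_0=5, p_0 = 5*1 + 0 = 5, q_0 = 5*0 + 1 = 1.
  i=1: a_1=3, p_1 = 3*5 + 1 = 16, q_1 = 3*1 + 0 = 3.
  i=2: a_2=6, p_2 = 6*16 + 5 = 101, q_2 = 6*3 + 1 = 19.
  i=3: a_3=4, p_3 = 4*101 + 16 = 420, q_3 = 4*19 + 3 = 79.
  i=4: a_4=6, p_4 = 6*420 + 101 = 2621, q_4 = 6*79 + 19 = 493.

5/1, 16/3, 101/19, 420/79, 2621/493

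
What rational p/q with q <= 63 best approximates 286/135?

Expand x = 286/135 as a continued fraction with the Euclidean algorithm:
  286 = 2*135 + 16, so a_0 = 2.
  135 = 8*16 + 7, so a_1 = 8.
  16 = 2*7 + 2, so a_2 = 2.
  7 = 3*2 + 1, so a_3 = 3.
  2 = 2*1 + 0, so a_4 = 2.
so x = [2; 8, 2, 3, 2].
Convergents (p_i = a_i*p_{i-1} + p_{i-2}, q_i = a_i*q_{i-1} + q_{i-2} with p_{-2}=0, p_{-1}=1, q_{-2}=1, q_{-1}=0), until the denominator exceeds 63:
  i=0: a_0=2, p_0 = 2*1 + 0 = 2, q_0 = 2*0 + 1 = 1.
  i=1: a_1=8, p_1 = 8*2 + 1 = 17, q_1 = 8*1 + 0 = 8.
  i=2: a_2=2, p_2 = 2*17 + 2 = 36, q_2 = 2*8 + 1 = 17.
  i=3: a_3=3, p_3 = 3*36 + 17 = 125, q_3 = 3*17 + 8 = 59.
  i=4: a_4=2, p_4 = 2*125 + 36 = 286, q_4 = 2*59 + 17 = 135.
q_4 = 135 > 63, so the last convergent with denominator <= 63 is p_3/q_3 = 125/59.
The closest fraction with denominator <= 63 is either p_3/q_3 or the intermediate fraction (k*p_3 + p_2)/(k*q_3 + q_2) with the largest k >= 1 whose denominator stays <= 63; these approach x as k grows, and every other convergent or intermediate fraction in range is farther away.
Largest k: floor((63 - q_2)/q_3) = floor((63 - 17)/59) = 0.
Since k = 0, no intermediate fraction beyond p_3/q_3 has denominator <= 63, so the convergent 125/59 is the closest (its error is |286*59 - 125*135|/(135*59) = 1/7965).

125/59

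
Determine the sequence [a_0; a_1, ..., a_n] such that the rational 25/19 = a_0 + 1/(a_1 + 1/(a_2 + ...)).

[1; 3, 6]

Run the Euclidean algorithm on 25 and 19; the successive quotients are the partial quotients a_0, a_1, ... (each step inverts the fractional part left over by the previous one):
  25 = 1*19 + 6, so a_0 = 1.
  19 = 3*6 + 1, so a_1 = 3.
  6 = 6*1 + 0, so a_2 = 6.
The remainder reaches 0 after 3 divisions, so the expansion has 3 partial quotients, read off in order.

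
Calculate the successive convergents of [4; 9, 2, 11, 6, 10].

4/1, 37/9, 78/19, 895/218, 5448/1327, 55375/13488

Using the convergent recurrence p_i = a_i*p_{i-1} + p_{i-2}, q_i = a_i*q_{i-1} + q_{i-2} with p_{-2}=0, p_{-1}=1, q_{-2}=1, q_{-1}=0:
  i=0: a_0=4, p_0 = 4*1 + 0 = 4, q_0 = 4*0 + 1 = 1.
  i=1: a_1=9, p_1 = 9*4 + 1 = 37, q_1 = 9*1 + 0 = 9.
  i=2: a_2=2, p_2 = 2*37 + 4 = 78, q_2 = 2*9 + 1 = 19.
  i=3: a_3=11, p_3 = 11*78 + 37 = 895, q_3 = 11*19 + 9 = 218.
  i=4: a_4=6, p_4 = 6*895 + 78 = 5448, q_4 = 6*218 + 19 = 1327.
  i=5: a_5=10, p_5 = 10*5448 + 895 = 55375, q_5 = 10*1327 + 218 = 13488.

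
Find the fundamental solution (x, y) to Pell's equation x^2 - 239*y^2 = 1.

(x, y) = (6195120, 400729)

First expand sqrt(239) as a continued fraction. With x_i = (sqrt(239) + m_i)/d_i and (m_0, d_0) = (0, 1): a_0 = floor(sqrt(239)) = 15, since 15^2 = 225 <= 239 < 256 = 16^2.
Iterate m_{i+1} = d_i*a_i - m_i, d_{i+1} = (239 - m_{i+1}^2)/d_i, a_{i+1} = floor((a_0 + m_{i+1})/d_{i+1}):
  m_1 = 1*15 - 0 = 15, d_1 = (239 - 15^2)/1 = 14/1 = 14, a_1 = floor((15 + 15)/14) = 2.
  m_2 = 14*2 - 15 = 13, d_2 = (239 - 13^2)/14 = 70/14 = 5, a_2 = floor((15 + 13)/5) = 5.
  m_3 = 5*5 - 13 = 12, d_3 = (239 - 12^2)/5 = 95/5 = 19, a_3 = floor((15 + 12)/19) = 1.
  m_4 = 19*1 - 12 = 7, d_4 = (239 - 7^2)/19 = 190/19 = 10, a_4 = floor((15 + 7)/10) = 2.
  m_5 = 10*2 - 7 = 13, d_5 = (239 - 13^2)/10 = 70/10 = 7, a_5 = floor((15 + 13)/7) = 4.
  m_6 = 7*4 - 13 = 15, d_6 = (239 - 15^2)/7 = 14/7 = 2, a_6 = floor((15 + 15)/2) = 15.
  m_7 = 2*15 - 15 = 15, d_7 = (239 - 15^2)/2 = 14/2 = 7, a_7 = floor((15 + 15)/7) = 4.
  m_8 = 7*4 - 15 = 13, d_8 = (239 - 13^2)/7 = 70/7 = 10, a_8 = floor((15 + 13)/10) = 2.
  m_9 = 10*2 - 13 = 7, d_9 = (239 - 7^2)/10 = 190/10 = 19, a_9 = floor((15 + 7)/19) = 1.
  m_10 = 19*1 - 7 = 12, d_10 = (239 - 12^2)/19 = 95/19 = 5, a_10 = floor((15 + 12)/5) = 5.
  m_11 = 5*5 - 12 = 13, d_11 = (239 - 13^2)/5 = 70/5 = 14, a_11 = floor((15 + 13)/14) = 2.
  m_12 = 14*2 - 13 = 15, d_12 = (239 - 15^2)/14 = 14/14 = 1, a_12 = floor((15 + 15)/1) = 30.
  m_13 = 1*30 - 15 = 15, d_13 = (239 - 15^2)/1 = 14/1 = 14: (m_13, d_13) = (m_1, d_1) = (15, 14), so from here the quotients repeat a_1, ..., a_12; the period length is 12.
So sqrt(239) = [15; (2, 5, 1, 2, 4, 15, 4, 2, 1, 5, 2, 30)] with period length k = 12.
k is even, so the fundamental solution of x^2 - 239y^2 = 1 is (p_{k-1}, q_{k-1}) = (p_11, q_11); compute convergents through index 11.
Convergents (p_i = a_i*p_{i-1} + p_{i-2}, q_i = a_i*q_{i-1} + q_{i-2} with p_{-2}=0, p_{-1}=1, q_{-2}=1, q_{-1}=0):
  i=0: a_0=15, p_0 = 15*1 + 0 = 15, q_0 = 15*0 + 1 = 1.
  i=1: a_1=2, p_1 = 2*15 + 1 = 31, q_1 = 2*1 + 0 = 2.
  i=2: a_2=5, p_2 = 5*31 + 15 = 170, q_2 = 5*2 + 1 = 11.
  i=3: a_3=1, p_3 = 1*170 + 31 = 201, q_3 = 1*11 + 2 = 13.
  i=4: a_4=2, p_4 = 2*201 + 170 = 572, q_4 = 2*13 + 11 = 37.
  i=5: a_5=4, p_5 = 4*572 + 201 = 2489, q_5 = 4*37 + 13 = 161.
  i=6: a_6=15, p_6 = 15*2489 + 572 = 37907, q_6 = 15*161 + 37 = 2452.
  i=7: a_7=4, p_7 = 4*37907 + 2489 = 154117, q_7 = 4*2452 + 161 = 9969.
  i=8: a_8=2, p_8 = 2*154117 + 37907 = 346141, q_8 = 2*9969 + 2452 = 22390.
  i=9: a_9=1, p_9 = 1*346141 + 154117 = 500258, q_9 = 1*22390 + 9969 = 32359.
  i=10: a_10=5, p_10 = 5*500258 + 346141 = 2847431, q_10 = 5*32359 + 22390 = 184185.
  i=11: a_11=2, p_11 = 2*2847431 + 500258 = 6195120, q_11 = 2*184185 + 32359 = 400729.
Check: 6195120^2 - 239*400729^2 = 38379511814400 - 38379511814399 = 1, so (x, y) = (6195120, 400729) solves the equation, and by the theorem it is the least positive solution.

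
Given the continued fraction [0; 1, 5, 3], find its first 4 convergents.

Using the convergent recurrence p_i = a_i*p_{i-1} + p_{i-2}, q_i = a_i*q_{i-1} + q_{i-2} with p_{-2}=0, p_{-1}=1, q_{-2}=1, q_{-1}=0:
  i=0: a_0=0, p_0 = 0*1 + 0 = 0, q_0 = 0*0 + 1 = 1.
  i=1: a_1=1, p_1 = 1*0 + 1 = 1, q_1 = 1*1 + 0 = 1.
  i=2: a_2=5, p_2 = 5*1 + 0 = 5, q_2 = 5*1 + 1 = 6.
  i=3: a_3=3, p_3 = 3*5 + 1 = 16, q_3 = 3*6 + 1 = 19.

0/1, 1/1, 5/6, 16/19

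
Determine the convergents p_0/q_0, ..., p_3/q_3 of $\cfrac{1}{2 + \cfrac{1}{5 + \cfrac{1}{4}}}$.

Using the convergent recurrence p_i = a_i*p_{i-1} + p_{i-2}, q_i = a_i*q_{i-1} + q_{i-2} with p_{-2}=0, p_{-1}=1, q_{-2}=1, q_{-1}=0:
  i=0: a_0=0, p_0 = 0*1 + 0 = 0, q_0 = 0*0 + 1 = 1.
  i=1: a_1=2, p_1 = 2*0 + 1 = 1, q_1 = 2*1 + 0 = 2.
  i=2: a_2=5, p_2 = 5*1 + 0 = 5, q_2 = 5*2 + 1 = 11.
  i=3: a_3=4, p_3 = 4*5 + 1 = 21, q_3 = 4*11 + 2 = 46.

0/1, 1/2, 5/11, 21/46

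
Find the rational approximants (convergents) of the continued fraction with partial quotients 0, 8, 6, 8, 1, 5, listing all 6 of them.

Using the convergent recurrence p_i = a_i*p_{i-1} + p_{i-2}, q_i = a_i*q_{i-1} + q_{i-2} with p_{-2}=0, p_{-1}=1, q_{-2}=1, q_{-1}=0:
  i=0: a_0=0, p_0 = 0*1 + 0 = 0, q_0 = 0*0 + 1 = 1.
  i=1: a_1=8, p_1 = 8*0 + 1 = 1, q_1 = 8*1 + 0 = 8.
  i=2: a_2=6, p_2 = 6*1 + 0 = 6, q_2 = 6*8 + 1 = 49.
  i=3: a_3=8, p_3 = 8*6 + 1 = 49, q_3 = 8*49 + 8 = 400.
  i=4: a_4=1, p_4 = 1*49 + 6 = 55, q_4 = 1*400 + 49 = 449.
  i=5: a_5=5, p_5 = 5*55 + 49 = 324, q_5 = 5*449 + 400 = 2645.

0/1, 1/8, 6/49, 49/400, 55/449, 324/2645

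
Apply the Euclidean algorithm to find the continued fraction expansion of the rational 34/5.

Run the Euclidean algorithm on 34 and 5; the successive quotients are the partial quotients a_0, a_1, ... (each step inverts the fractional part left over by the previous one):
  34 = 6*5 + 4, so a_0 = 6.
  5 = 1*4 + 1, so a_1 = 1.
  4 = 4*1 + 0, so a_2 = 4.
The remainder reaches 0 after 3 divisions, so the expansion has 3 partial quotients, read off in order.

[6; 1, 4]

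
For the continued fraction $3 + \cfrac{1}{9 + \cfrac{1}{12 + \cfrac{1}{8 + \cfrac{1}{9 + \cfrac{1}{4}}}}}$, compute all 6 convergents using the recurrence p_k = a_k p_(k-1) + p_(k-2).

Using the convergent recurrence p_i = a_i*p_{i-1} + p_{i-2}, q_i = a_i*q_{i-1} + q_{i-2} with p_{-2}=0, p_{-1}=1, q_{-2}=1, q_{-1}=0:
  i=0: a_0=3, p_0 = 3*1 + 0 = 3, q_0 = 3*0 + 1 = 1.
  i=1: a_1=9, p_1 = 9*3 + 1 = 28, q_1 = 9*1 + 0 = 9.
  i=2: a_2=12, p_2 = 12*28 + 3 = 339, q_2 = 12*9 + 1 = 109.
  i=3: a_3=8, p_3 = 8*339 + 28 = 2740, q_3 = 8*109 + 9 = 881.
  i=4: a_4=9, p_4 = 9*2740 + 339 = 24999, q_4 = 9*881 + 109 = 8038.
  i=5: a_5=4, p_5 = 4*24999 + 2740 = 102736, q_5 = 4*8038 + 881 = 33033.

3/1, 28/9, 339/109, 2740/881, 24999/8038, 102736/33033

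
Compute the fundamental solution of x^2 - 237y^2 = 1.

(x, y) = (228151, 14820)

First expand sqrt(237) as a continued fraction. With x_i = (sqrt(237) + m_i)/d_i and (m_0, d_0) = (0, 1): a_0 = floor(sqrt(237)) = 15, since 15^2 = 225 <= 237 < 256 = 16^2.
Iterate m_{i+1} = d_i*a_i - m_i, d_{i+1} = (237 - m_{i+1}^2)/d_i, a_{i+1} = floor((a_0 + m_{i+1})/d_{i+1}):
  m_1 = 1*15 - 0 = 15, d_1 = (237 - 15^2)/1 = 12/1 = 12, a_1 = floor((15 + 15)/12) = 2.
  m_2 = 12*2 - 15 = 9, d_2 = (237 - 9^2)/12 = 156/12 = 13, a_2 = floor((15 + 9)/13) = 1.
  m_3 = 13*1 - 9 = 4, d_3 = (237 - 4^2)/13 = 221/13 = 17, a_3 = floor((15 + 4)/17) = 1.
  m_4 = 17*1 - 4 = 13, d_4 = (237 - 13^2)/17 = 68/17 = 4, a_4 = floor((15 + 13)/4) = 7.
  m_5 = 4*7 - 13 = 15, d_5 = (237 - 15^2)/4 = 12/4 = 3, a_5 = floor((15 + 15)/3) = 10.
  m_6 = 3*10 - 15 = 15, d_6 = (237 - 15^2)/3 = 12/3 = 4, a_6 = floor((15 + 15)/4) = 7.
  m_7 = 4*7 - 15 = 13, d_7 = (237 - 13^2)/4 = 68/4 = 17, a_7 = floor((15 + 13)/17) = 1.
  m_8 = 17*1 - 13 = 4, d_8 = (237 - 4^2)/17 = 221/17 = 13, a_8 = floor((15 + 4)/13) = 1.
  m_9 = 13*1 - 4 = 9, d_9 = (237 - 9^2)/13 = 156/13 = 12, a_9 = floor((15 + 9)/12) = 2.
  m_10 = 12*2 - 9 = 15, d_10 = (237 - 15^2)/12 = 12/12 = 1, a_10 = floor((15 + 15)/1) = 30.
  m_11 = 1*30 - 15 = 15, d_11 = (237 - 15^2)/1 = 12/1 = 12: (m_11, d_11) = (m_1, d_1) = (15, 12), so from here the quotients repeat a_1, ..., a_10; the period length is 10.
So sqrt(237) = [15; (2, 1, 1, 7, 10, 7, 1, 1, 2, 30)] with period length k = 10.
k is even, so the fundamental solution of x^2 - 237y^2 = 1 is (p_{k-1}, q_{k-1}) = (p_9, q_9); compute convergents through index 9.
Convergents (p_i = a_i*p_{i-1} + p_{i-2}, q_i = a_i*q_{i-1} + q_{i-2} with p_{-2}=0, p_{-1}=1, q_{-2}=1, q_{-1}=0):
  i=0: a_0=15, p_0 = 15*1 + 0 = 15, q_0 = 15*0 + 1 = 1.
  i=1: a_1=2, p_1 = 2*15 + 1 = 31, q_1 = 2*1 + 0 = 2.
  i=2: a_2=1, p_2 = 1*31 + 15 = 46, q_2 = 1*2 + 1 = 3.
  i=3: a_3=1, p_3 = 1*46 + 31 = 77, q_3 = 1*3 + 2 = 5.
  i=4: a_4=7, p_4 = 7*77 + 46 = 585, q_4 = 7*5 + 3 = 38.
  i=5: a_5=10, p_5 = 10*585 + 77 = 5927, q_5 = 10*38 + 5 = 385.
  i=6: a_6=7, p_6 = 7*5927 + 585 = 42074, q_6 = 7*385 + 38 = 2733.
  i=7: a_7=1, p_7 = 1*42074 + 5927 = 48001, q_7 = 1*2733 + 385 = 3118.
  i=8: a_8=1, p_8 = 1*48001 + 42074 = 90075, q_8 = 1*3118 + 2733 = 5851.
  i=9: a_9=2, p_9 = 2*90075 + 48001 = 228151, q_9 = 2*5851 + 3118 = 14820.
Check: 228151^2 - 237*14820^2 = 52052878801 - 52052878800 = 1, so (x, y) = (228151, 14820) solves the equation, and by the theorem it is the least positive solution.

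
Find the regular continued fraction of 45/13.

Run the Euclidean algorithm on 45 and 13; the successive quotients are the partial quotients a_0, a_1, ... (each step inverts the fractional part left over by the previous one):
  45 = 3*13 + 6, so a_0 = 3.
  13 = 2*6 + 1, so a_1 = 2.
  6 = 6*1 + 0, so a_2 = 6.
The remainder reaches 0 after 3 divisions, so the expansion has 3 partial quotients, read off in order.

[3; 2, 6]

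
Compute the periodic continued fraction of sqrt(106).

[10; (3, 2, 1, 1, 1, 1, 2, 3, 20)]

Write x_i = (sqrt(106) + m_i)/d_i with (m_0, d_0) = (0, 1). a_0 = floor(sqrt(106)) = 10, since 10^2 = 100 <= 106 < 121 = 11^2.
Iterate m_{i+1} = d_i*a_i - m_i, d_{i+1} = (106 - m_{i+1}^2)/d_i, a_{i+1} = floor((a_0 + m_{i+1})/d_{i+1}):
  m_1 = 1*10 - 0 = 10, d_1 = (106 - 10^2)/1 = 6/1 = 6, a_1 = floor((10 + 10)/6) = 3.
  m_2 = 6*3 - 10 = 8, d_2 = (106 - 8^2)/6 = 42/6 = 7, a_2 = floor((10 + 8)/7) = 2.
  m_3 = 7*2 - 8 = 6, d_3 = (106 - 6^2)/7 = 70/7 = 10, a_3 = floor((10 + 6)/10) = 1.
  m_4 = 10*1 - 6 = 4, d_4 = (106 - 4^2)/10 = 90/10 = 9, a_4 = floor((10 + 4)/9) = 1.
  m_5 = 9*1 - 4 = 5, d_5 = (106 - 5^2)/9 = 81/9 = 9, a_5 = floor((10 + 5)/9) = 1.
  m_6 = 9*1 - 5 = 4, d_6 = (106 - 4^2)/9 = 90/9 = 10, a_6 = floor((10 + 4)/10) = 1.
  m_7 = 10*1 - 4 = 6, d_7 = (106 - 6^2)/10 = 70/10 = 7, a_7 = floor((10 + 6)/7) = 2.
  m_8 = 7*2 - 6 = 8, d_8 = (106 - 8^2)/7 = 42/7 = 6, a_8 = floor((10 + 8)/6) = 3.
  m_9 = 6*3 - 8 = 10, d_9 = (106 - 10^2)/6 = 6/6 = 1, a_9 = floor((10 + 10)/1) = 20.
  m_10 = 1*20 - 10 = 10, d_10 = (106 - 10^2)/1 = 6/1 = 6: (m_10, d_10) = (m_1, d_1) = (10, 6), so from here the quotients repeat a_1, ..., a_9; the period length is 9.
Hence the expansion of sqrt(106) is a_0 = 10 followed by the repeating block 3, 2, 1, 1, 1, 1, 2, 3, 20 (period 9).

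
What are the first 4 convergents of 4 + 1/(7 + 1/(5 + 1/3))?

Using the convergent recurrence p_i = a_i*p_{i-1} + p_{i-2}, q_i = a_i*q_{i-1} + q_{i-2} with p_{-2}=0, p_{-1}=1, q_{-2}=1, q_{-1}=0:
  i=0: a_0=4, p_0 = 4*1 + 0 = 4, q_0 = 4*0 + 1 = 1.
  i=1: a_1=7, p_1 = 7*4 + 1 = 29, q_1 = 7*1 + 0 = 7.
  i=2: a_2=5, p_2 = 5*29 + 4 = 149, q_2 = 5*7 + 1 = 36.
  i=3: a_3=3, p_3 = 3*149 + 29 = 476, q_3 = 3*36 + 7 = 115.

4/1, 29/7, 149/36, 476/115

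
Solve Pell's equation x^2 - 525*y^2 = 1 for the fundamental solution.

First expand sqrt(525) as a continued fraction. With x_i = (sqrt(525) + m_i)/d_i and (m_0, d_0) = (0, 1): a_0 = floor(sqrt(525)) = 22, since 22^2 = 484 <= 525 < 529 = 23^2.
Iterate m_{i+1} = d_i*a_i - m_i, d_{i+1} = (525 - m_{i+1}^2)/d_i, a_{i+1} = floor((a_0 + m_{i+1})/d_{i+1}):
  m_1 = 1*22 - 0 = 22, d_1 = (525 - 22^2)/1 = 41/1 = 41, a_1 = floor((22 + 22)/41) = 1.
  m_2 = 41*1 - 22 = 19, d_2 = (525 - 19^2)/41 = 164/41 = 4, a_2 = floor((22 + 19)/4) = 10.
  m_3 = 4*10 - 19 = 21, d_3 = (525 - 21^2)/4 = 84/4 = 21, a_3 = floor((22 + 21)/21) = 2.
  m_4 = 21*2 - 21 = 21, d_4 = (525 - 21^2)/21 = 84/21 = 4, a_4 = floor((22 + 21)/4) = 10.
  m_5 = 4*10 - 21 = 19, d_5 = (525 - 19^2)/4 = 164/4 = 41, a_5 = floor((22 + 19)/41) = 1.
  m_6 = 41*1 - 19 = 22, d_6 = (525 - 22^2)/41 = 41/41 = 1, a_6 = floor((22 + 22)/1) = 44.
  m_7 = 1*44 - 22 = 22, d_7 = (525 - 22^2)/1 = 41/1 = 41: (m_7, d_7) = (m_1, d_1) = (22, 41), so from here the quotients repeat a_1, ..., a_6; the period length is 6.
So sqrt(525) = [22; (1, 10, 2, 10, 1, 44)] with period length k = 6.
k is even, so the fundamental solution of x^2 - 525y^2 = 1 is (p_{k-1}, q_{k-1}) = (p_5, q_5); compute convergents through index 5.
Convergents (p_i = a_i*p_{i-1} + p_{i-2}, q_i = a_i*q_{i-1} + q_{i-2} with p_{-2}=0, p_{-1}=1, q_{-2}=1, q_{-1}=0):
  i=0: a_0=22, p_0 = 22*1 + 0 = 22, q_0 = 22*0 + 1 = 1.
  i=1: a_1=1, p_1 = 1*22 + 1 = 23, q_1 = 1*1 + 0 = 1.
  i=2: a_2=10, p_2 = 10*23 + 22 = 252, q_2 = 10*1 + 1 = 11.
  i=3: a_3=2, p_3 = 2*252 + 23 = 527, q_3 = 2*11 + 1 = 23.
  i=4: a_4=10, p_4 = 10*527 + 252 = 5522, q_4 = 10*23 + 11 = 241.
  i=5: a_5=1, p_5 = 1*5522 + 527 = 6049, q_5 = 1*241 + 23 = 264.
Check: 6049^2 - 525*264^2 = 36590401 - 36590400 = 1, so (x, y) = (6049, 264) solves the equation, and by the theorem it is the least positive solution.

(x, y) = (6049, 264)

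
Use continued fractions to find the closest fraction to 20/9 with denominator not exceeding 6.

11/5

Expand x = 20/9 as a continued fraction with the Euclidean algorithm:
  20 = 2*9 + 2, so a_0 = 2.
  9 = 4*2 + 1, so a_1 = 4.
  2 = 2*1 + 0, so a_2 = 2.
so x = [2; 4, 2].
Convergents (p_i = a_i*p_{i-1} + p_{i-2}, q_i = a_i*q_{i-1} + q_{i-2} with p_{-2}=0, p_{-1}=1, q_{-2}=1, q_{-1}=0), until the denominator exceeds 6:
  i=0: a_0=2, p_0 = 2*1 + 0 = 2, q_0 = 2*0 + 1 = 1.
  i=1: a_1=4, p_1 = 4*2 + 1 = 9, q_1 = 4*1 + 0 = 4.
  i=2: a_2=2, p_2 = 2*9 + 2 = 20, q_2 = 2*4 + 1 = 9.
q_2 = 9 > 6, so the last convergent with denominator <= 6 is p_1/q_1 = 9/4.
The closest fraction with denominator <= 6 is either p_1/q_1 or the intermediate fraction (k*p_1 + p_0)/(k*q_1 + q_0) with the largest k >= 1 whose denominator stays <= 6; these approach x as k grows, and every other convergent or intermediate fraction in range is farther away.
Largest k: floor((6 - q_0)/q_1) = floor((6 - 1)/4) = 1.
That gives (1*9 + 2)/(1*4 + 1) = 11/5.
Compare the errors: |x - 9/4| = |20*4 - 9*9|/(9*4) = 1/36, and |x - 11/5| = |20*5 - 11*9|/(9*5) = 1/45.
Cross-multiplying, 1*36 = 36 < 45 = 1*45, so 1/45 is smaller: the intermediate fraction 11/5 is closer to x than 9/4.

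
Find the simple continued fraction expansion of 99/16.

Run the Euclidean algorithm on 99 and 16; the successive quotients are the partial quotients a_0, a_1, ... (each step inverts the fractional part left over by the previous one):
  99 = 6*16 + 3, so a_0 = 6.
  16 = 5*3 + 1, so a_1 = 5.
  3 = 3*1 + 0, so a_2 = 3.
The remainder reaches 0 after 3 divisions, so the expansion has 3 partial quotients, read off in order.

[6; 5, 3]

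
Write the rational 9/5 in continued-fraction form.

Run the Euclidean algorithm on 9 and 5; the successive quotients are the partial quotients a_0, a_1, ... (each step inverts the fractional part left over by the previous one):
  9 = 1*5 + 4, so a_0 = 1.
  5 = 1*4 + 1, so a_1 = 1.
  4 = 4*1 + 0, so a_2 = 4.
The remainder reaches 0 after 3 divisions, so the expansion has 3 partial quotients, read off in order.

[1; 1, 4]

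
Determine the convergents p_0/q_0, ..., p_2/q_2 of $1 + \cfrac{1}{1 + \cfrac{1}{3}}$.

Using the convergent recurrence p_i = a_i*p_{i-1} + p_{i-2}, q_i = a_i*q_{i-1} + q_{i-2} with p_{-2}=0, p_{-1}=1, q_{-2}=1, q_{-1}=0:
  i=0: a_0=1, p_0 = 1*1 + 0 = 1, q_0 = 1*0 + 1 = 1.
  i=1: a_1=1, p_1 = 1*1 + 1 = 2, q_1 = 1*1 + 0 = 1.
  i=2: a_2=3, p_2 = 3*2 + 1 = 7, q_2 = 3*1 + 1 = 4.

1/1, 2/1, 7/4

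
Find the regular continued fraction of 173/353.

Run the Euclidean algorithm on 173 and 353; the successive quotients are the partial quotients a_0, a_1, ... (each step inverts the fractional part left over by the previous one):
  173 = 0*353 + 173, so a_0 = 0.
  353 = 2*173 + 7, so a_1 = 2.
  173 = 24*7 + 5, so a_2 = 24.
  7 = 1*5 + 2, so a_3 = 1.
  5 = 2*2 + 1, so a_4 = 2.
  2 = 2*1 + 0, so a_5 = 2.
The remainder reaches 0 after 6 divisions, so the expansion has 6 partial quotients, read off in order.

[0; 2, 24, 1, 2, 2]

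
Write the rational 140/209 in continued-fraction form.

Run the Euclidean algorithm on 140 and 209; the successive quotients are the partial quotients a_0, a_1, ... (each step inverts the fractional part left over by the previous one):
  140 = 0*209 + 140, so a_0 = 0.
  209 = 1*140 + 69, so a_1 = 1.
  140 = 2*69 + 2, so a_2 = 2.
  69 = 34*2 + 1, so a_3 = 34.
  2 = 2*1 + 0, so a_4 = 2.
The remainder reaches 0 after 5 divisions, so the expansion has 5 partial quotients, read off in order.

[0; 1, 2, 34, 2]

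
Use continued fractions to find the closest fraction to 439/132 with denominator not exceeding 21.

Expand x = 439/132 as a continued fraction with the Euclidean algorithm:
  439 = 3*132 + 43, so a_0 = 3.
  132 = 3*43 + 3, so a_1 = 3.
  43 = 14*3 + 1, so a_2 = 14.
  3 = 3*1 + 0, so a_3 = 3.
so x = [3; 3, 14, 3].
Convergents (p_i = a_i*p_{i-1} + p_{i-2}, q_i = a_i*q_{i-1} + q_{i-2} with p_{-2}=0, p_{-1}=1, q_{-2}=1, q_{-1}=0), until the denominator exceeds 21:
  i=0: a_0=3, p_0 = 3*1 + 0 = 3, q_0 = 3*0 + 1 = 1.
  i=1: a_1=3, p_1 = 3*3 + 1 = 10, q_1 = 3*1 + 0 = 3.
  i=2: a_2=14, p_2 = 14*10 + 3 = 143, q_2 = 14*3 + 1 = 43.
q_2 = 43 > 21, so the last convergent with denominator <= 21 is p_1/q_1 = 10/3.
The closest fraction with denominator <= 21 is either p_1/q_1 or the intermediate fraction (k*p_1 + p_0)/(k*q_1 + q_0) with the largest k >= 1 whose denominator stays <= 21; these approach x as k grows, and every other convergent or intermediate fraction in range is farther away.
Largest k: floor((21 - q_0)/q_1) = floor((21 - 1)/3) = 6.
That gives (6*10 + 3)/(6*3 + 1) = 63/19.
Compare the errors: |x - 10/3| = |439*3 - 10*132|/(132*3) = 3/396, and |x - 63/19| = |439*19 - 63*132|/(132*19) = 25/2508.
Cross-multiplying, 3*2508 = 7524 < 9900 = 25*396, so 3/396 is smaller: the convergent 10/3 is closer to x than 63/19.

10/3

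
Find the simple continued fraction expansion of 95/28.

Run the Euclidean algorithm on 95 and 28; the successive quotients are the partial quotients a_0, a_1, ... (each step inverts the fractional part left over by the previous one):
  95 = 3*28 + 11, so a_0 = 3.
  28 = 2*11 + 6, so a_1 = 2.
  11 = 1*6 + 5, so a_2 = 1.
  6 = 1*5 + 1, so a_3 = 1.
  5 = 5*1 + 0, so a_4 = 5.
The remainder reaches 0 after 5 divisions, so the expansion has 5 partial quotients, read off in order.

[3; 2, 1, 1, 5]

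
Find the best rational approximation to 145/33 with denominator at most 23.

101/23

Expand x = 145/33 as a continued fraction with the Euclidean algorithm:
  145 = 4*33 + 13, so a_0 = 4.
  33 = 2*13 + 7, so a_1 = 2.
  13 = 1*7 + 6, so a_2 = 1.
  7 = 1*6 + 1, so a_3 = 1.
  6 = 6*1 + 0, so a_4 = 6.
so x = [4; 2, 1, 1, 6].
Convergents (p_i = a_i*p_{i-1} + p_{i-2}, q_i = a_i*q_{i-1} + q_{i-2} with p_{-2}=0, p_{-1}=1, q_{-2}=1, q_{-1}=0), until the denominator exceeds 23:
  i=0: a_0=4, p_0 = 4*1 + 0 = 4, q_0 = 4*0 + 1 = 1.
  i=1: a_1=2, p_1 = 2*4 + 1 = 9, q_1 = 2*1 + 0 = 2.
  i=2: a_2=1, p_2 = 1*9 + 4 = 13, q_2 = 1*2 + 1 = 3.
  i=3: a_3=1, p_3 = 1*13 + 9 = 22, q_3 = 1*3 + 2 = 5.
  i=4: a_4=6, p_4 = 6*22 + 13 = 145, q_4 = 6*5 + 3 = 33.
q_4 = 33 > 23, so the last convergent with denominator <= 23 is p_3/q_3 = 22/5.
The closest fraction with denominator <= 23 is either p_3/q_3 or the intermediate fraction (k*p_3 + p_2)/(k*q_3 + q_2) with the largest k >= 1 whose denominator stays <= 23; these approach x as k grows, and every other convergent or intermediate fraction in range is farther away.
Largest k: floor((23 - q_2)/q_3) = floor((23 - 3)/5) = 4.
That gives (4*22 + 13)/(4*5 + 3) = 101/23.
Compare the errors: |x - 22/5| = |145*5 - 22*33|/(33*5) = 1/165, and |x - 101/23| = |145*23 - 101*33|/(33*23) = 2/759.
Cross-multiplying, 2*165 = 330 < 759 = 1*759, so 2/759 is smaller: the intermediate fraction 101/23 is closer to x than 22/5.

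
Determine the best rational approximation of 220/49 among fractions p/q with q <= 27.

Expand x = 220/49 as a continued fraction with the Euclidean algorithm:
  220 = 4*49 + 24, so a_0 = 4.
  49 = 2*24 + 1, so a_1 = 2.
  24 = 24*1 + 0, so a_2 = 24.
so x = [4; 2, 24].
Convergents (p_i = a_i*p_{i-1} + p_{i-2}, q_i = a_i*q_{i-1} + q_{i-2} with p_{-2}=0, p_{-1}=1, q_{-2}=1, q_{-1}=0), until the denominator exceeds 27:
  i=0: a_0=4, p_0 = 4*1 + 0 = 4, q_0 = 4*0 + 1 = 1.
  i=1: a_1=2, p_1 = 2*4 + 1 = 9, q_1 = 2*1 + 0 = 2.
  i=2: a_2=24, p_2 = 24*9 + 4 = 220, q_2 = 24*2 + 1 = 49.
q_2 = 49 > 27, so the last convergent with denominator <= 27 is p_1/q_1 = 9/2.
The closest fraction with denominator <= 27 is either p_1/q_1 or the intermediate fraction (k*p_1 + p_0)/(k*q_1 + q_0) with the largest k >= 1 whose denominator stays <= 27; these approach x as k grows, and every other convergent or intermediate fraction in range is farther away.
Largest k: floor((27 - q_0)/q_1) = floor((27 - 1)/2) = 13.
That gives (13*9 + 4)/(13*2 + 1) = 121/27.
Compare the errors: |x - 9/2| = |220*2 - 9*49|/(49*2) = 1/98, and |x - 121/27| = |220*27 - 121*49|/(49*27) = 11/1323.
Cross-multiplying, 11*98 = 1078 < 1323 = 1*1323, so 11/1323 is smaller: the intermediate fraction 121/27 is closer to x than 9/2.

121/27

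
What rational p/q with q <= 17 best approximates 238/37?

45/7

Expand x = 238/37 as a continued fraction with the Euclidean algorithm:
  238 = 6*37 + 16, so a_0 = 6.
  37 = 2*16 + 5, so a_1 = 2.
  16 = 3*5 + 1, so a_2 = 3.
  5 = 5*1 + 0, so a_3 = 5.
so x = [6; 2, 3, 5].
Convergents (p_i = a_i*p_{i-1} + p_{i-2}, q_i = a_i*q_{i-1} + q_{i-2} with p_{-2}=0, p_{-1}=1, q_{-2}=1, q_{-1}=0), until the denominator exceeds 17:
  i=0: a_0=6, p_0 = 6*1 + 0 = 6, q_0 = 6*0 + 1 = 1.
  i=1: a_1=2, p_1 = 2*6 + 1 = 13, q_1 = 2*1 + 0 = 2.
  i=2: a_2=3, p_2 = 3*13 + 6 = 45, q_2 = 3*2 + 1 = 7.
  i=3: a_3=5, p_3 = 5*45 + 13 = 238, q_3 = 5*7 + 2 = 37.
q_3 = 37 > 17, so the last convergent with denominator <= 17 is p_2/q_2 = 45/7.
The closest fraction with denominator <= 17 is either p_2/q_2 or the intermediate fraction (k*p_2 + p_1)/(k*q_2 + q_1) with the largest k >= 1 whose denominator stays <= 17; these approach x as k grows, and every other convergent or intermediate fraction in range is farther away.
Largest k: floor((17 - q_1)/q_2) = floor((17 - 2)/7) = 2.
That gives (2*45 + 13)/(2*7 + 2) = 103/16.
Compare the errors: |x - 45/7| = |238*7 - 45*37|/(37*7) = 1/259, and |x - 103/16| = |238*16 - 103*37|/(37*16) = 3/592.
Cross-multiplying, 1*592 = 592 < 777 = 3*259, so 1/259 is smaller: the convergent 45/7 is closer to x than 103/16.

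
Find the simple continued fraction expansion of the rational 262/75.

[3; 2, 37]

Run the Euclidean algorithm on 262 and 75; the successive quotients are the partial quotients a_0, a_1, ... (each step inverts the fractional part left over by the previous one):
  262 = 3*75 + 37, so a_0 = 3.
  75 = 2*37 + 1, so a_1 = 2.
  37 = 37*1 + 0, so a_2 = 37.
The remainder reaches 0 after 3 divisions, so the expansion has 3 partial quotients, read off in order.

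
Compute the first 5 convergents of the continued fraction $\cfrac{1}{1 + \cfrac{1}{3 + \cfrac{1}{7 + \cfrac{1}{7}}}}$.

Using the convergent recurrence p_i = a_i*p_{i-1} + p_{i-2}, q_i = a_i*q_{i-1} + q_{i-2} with p_{-2}=0, p_{-1}=1, q_{-2}=1, q_{-1}=0:
  i=0: a_0=0, p_0 = 0*1 + 0 = 0, q_0 = 0*0 + 1 = 1.
  i=1: a_1=1, p_1 = 1*0 + 1 = 1, q_1 = 1*1 + 0 = 1.
  i=2: a_2=3, p_2 = 3*1 + 0 = 3, q_2 = 3*1 + 1 = 4.
  i=3: a_3=7, p_3 = 7*3 + 1 = 22, q_3 = 7*4 + 1 = 29.
  i=4: a_4=7, p_4 = 7*22 + 3 = 157, q_4 = 7*29 + 4 = 207.

0/1, 1/1, 3/4, 22/29, 157/207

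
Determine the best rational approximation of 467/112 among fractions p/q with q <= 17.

Expand x = 467/112 as a continued fraction with the Euclidean algorithm:
  467 = 4*112 + 19, so a_0 = 4.
  112 = 5*19 + 17, so a_1 = 5.
  19 = 1*17 + 2, so a_2 = 1.
  17 = 8*2 + 1, so a_3 = 8.
  2 = 2*1 + 0, so a_4 = 2.
so x = [4; 5, 1, 8, 2].
Convergents (p_i = a_i*p_{i-1} + p_{i-2}, q_i = a_i*q_{i-1} + q_{i-2} with p_{-2}=0, p_{-1}=1, q_{-2}=1, q_{-1}=0), until the denominator exceeds 17:
  i=0: a_0=4, p_0 = 4*1 + 0 = 4, q_0 = 4*0 + 1 = 1.
  i=1: a_1=5, p_1 = 5*4 + 1 = 21, q_1 = 5*1 + 0 = 5.
  i=2: a_2=1, p_2 = 1*21 + 4 = 25, q_2 = 1*5 + 1 = 6.
  i=3: a_3=8, p_3 = 8*25 + 21 = 221, q_3 = 8*6 + 5 = 53.
q_3 = 53 > 17, so the last convergent with denominator <= 17 is p_2/q_2 = 25/6.
The closest fraction with denominator <= 17 is either p_2/q_2 or the intermediate fraction (k*p_2 + p_1)/(k*q_2 + q_1) with the largest k >= 1 whose denominator stays <= 17; these approach x as k grows, and every other convergent or intermediate fraction in range is farther away.
Largest k: floor((17 - q_1)/q_2) = floor((17 - 5)/6) = 2.
That gives (2*25 + 21)/(2*6 + 5) = 71/17.
Compare the errors: |x - 25/6| = |467*6 - 25*112|/(112*6) = 2/672, and |x - 71/17| = |467*17 - 71*112|/(112*17) = 13/1904.
Cross-multiplying, 2*1904 = 3808 < 8736 = 13*672, so 2/672 is smaller: the convergent 25/6 is closer to x than 71/17.

25/6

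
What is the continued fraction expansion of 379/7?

Run the Euclidean algorithm on 379 and 7; the successive quotients are the partial quotients a_0, a_1, ... (each step inverts the fractional part left over by the previous one):
  379 = 54*7 + 1, so a_0 = 54.
  7 = 7*1 + 0, so a_1 = 7.
The remainder reaches 0 after 2 divisions, so the expansion has 2 partial quotients, read off in order.

[54; 7]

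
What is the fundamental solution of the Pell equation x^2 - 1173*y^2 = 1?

(x, y) = (137, 4)

First expand sqrt(1173) as a continued fraction. With x_i = (sqrt(1173) + m_i)/d_i and (m_0, d_0) = (0, 1): a_0 = floor(sqrt(1173)) = 34, since 34^2 = 1156 <= 1173 < 1225 = 35^2.
Iterate m_{i+1} = d_i*a_i - m_i, d_{i+1} = (1173 - m_{i+1}^2)/d_i, a_{i+1} = floor((a_0 + m_{i+1})/d_{i+1}):
  m_1 = 1*34 - 0 = 34, d_1 = (1173 - 34^2)/1 = 17/1 = 17, a_1 = floor((34 + 34)/17) = 4.
  m_2 = 17*4 - 34 = 34, d_2 = (1173 - 34^2)/17 = 17/17 = 1, a_2 = floor((34 + 34)/1) = 68.
  m_3 = 1*68 - 34 = 34, d_3 = (1173 - 34^2)/1 = 17/1 = 17: (m_3, d_3) = (m_1, d_1) = (34, 17), so from here the quotients repeat a_1, a_2; the period length is 2.
So sqrt(1173) = [34; (4, 68)] with period length k = 2.
k is even, so the fundamental solution of x^2 - 1173y^2 = 1 is (p_{k-1}, q_{k-1}) = (p_1, q_1); compute convergents through index 1.
Convergents (p_i = a_i*p_{i-1} + p_{i-2}, q_i = a_i*q_{i-1} + q_{i-2} with p_{-2}=0, p_{-1}=1, q_{-2}=1, q_{-1}=0):
  i=0: a_0=34, p_0 = 34*1 + 0 = 34, q_0 = 34*0 + 1 = 1.
  i=1: a_1=4, p_1 = 4*34 + 1 = 137, q_1 = 4*1 + 0 = 4.
Check: 137^2 - 1173*4^2 = 18769 - 18768 = 1, so (x, y) = (137, 4) solves the equation, and by the theorem it is the least positive solution.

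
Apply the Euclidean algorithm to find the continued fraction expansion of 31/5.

Run the Euclidean algorithm on 31 and 5; the successive quotients are the partial quotients a_0, a_1, ... (each step inverts the fractional part left over by the previous one):
  31 = 6*5 + 1, so a_0 = 6.
  5 = 5*1 + 0, so a_1 = 5.
The remainder reaches 0 after 2 divisions, so the expansion has 2 partial quotients, read off in order.

[6; 5]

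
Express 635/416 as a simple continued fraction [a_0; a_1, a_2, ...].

[1; 1, 1, 8, 1, 21]

Run the Euclidean algorithm on 635 and 416; the successive quotients are the partial quotients a_0, a_1, ... (each step inverts the fractional part left over by the previous one):
  635 = 1*416 + 219, so a_0 = 1.
  416 = 1*219 + 197, so a_1 = 1.
  219 = 1*197 + 22, so a_2 = 1.
  197 = 8*22 + 21, so a_3 = 8.
  22 = 1*21 + 1, so a_4 = 1.
  21 = 21*1 + 0, so a_5 = 21.
The remainder reaches 0 after 6 divisions, so the expansion has 6 partial quotients, read off in order.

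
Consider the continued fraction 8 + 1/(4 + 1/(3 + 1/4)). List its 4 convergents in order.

Using the convergent recurrence p_i = a_i*p_{i-1} + p_{i-2}, q_i = a_i*q_{i-1} + q_{i-2} with p_{-2}=0, p_{-1}=1, q_{-2}=1, q_{-1}=0:
  i=0: a_0=8, p_0 = 8*1 + 0 = 8, q_0 = 8*0 + 1 = 1.
  i=1: a_1=4, p_1 = 4*8 + 1 = 33, q_1 = 4*1 + 0 = 4.
  i=2: a_2=3, p_2 = 3*33 + 8 = 107, q_2 = 3*4 + 1 = 13.
  i=3: a_3=4, p_3 = 4*107 + 33 = 461, q_3 = 4*13 + 4 = 56.

8/1, 33/4, 107/13, 461/56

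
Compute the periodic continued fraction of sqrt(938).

[30; (1, 1, 1, 2, 8, 2, 1, 1, 1, 60)]

Write x_i = (sqrt(938) + m_i)/d_i with (m_0, d_0) = (0, 1). a_0 = floor(sqrt(938)) = 30, since 30^2 = 900 <= 938 < 961 = 31^2.
Iterate m_{i+1} = d_i*a_i - m_i, d_{i+1} = (938 - m_{i+1}^2)/d_i, a_{i+1} = floor((a_0 + m_{i+1})/d_{i+1}):
  m_1 = 1*30 - 0 = 30, d_1 = (938 - 30^2)/1 = 38/1 = 38, a_1 = floor((30 + 30)/38) = 1.
  m_2 = 38*1 - 30 = 8, d_2 = (938 - 8^2)/38 = 874/38 = 23, a_2 = floor((30 + 8)/23) = 1.
  m_3 = 23*1 - 8 = 15, d_3 = (938 - 15^2)/23 = 713/23 = 31, a_3 = floor((30 + 15)/31) = 1.
  m_4 = 31*1 - 15 = 16, d_4 = (938 - 16^2)/31 = 682/31 = 22, a_4 = floor((30 + 16)/22) = 2.
  m_5 = 22*2 - 16 = 28, d_5 = (938 - 28^2)/22 = 154/22 = 7, a_5 = floor((30 + 28)/7) = 8.
  m_6 = 7*8 - 28 = 28, d_6 = (938 - 28^2)/7 = 154/7 = 22, a_6 = floor((30 + 28)/22) = 2.
  m_7 = 22*2 - 28 = 16, d_7 = (938 - 16^2)/22 = 682/22 = 31, a_7 = floor((30 + 16)/31) = 1.
  m_8 = 31*1 - 16 = 15, d_8 = (938 - 15^2)/31 = 713/31 = 23, a_8 = floor((30 + 15)/23) = 1.
  m_9 = 23*1 - 15 = 8, d_9 = (938 - 8^2)/23 = 874/23 = 38, a_9 = floor((30 + 8)/38) = 1.
  m_10 = 38*1 - 8 = 30, d_10 = (938 - 30^2)/38 = 38/38 = 1, a_10 = floor((30 + 30)/1) = 60.
  m_11 = 1*60 - 30 = 30, d_11 = (938 - 30^2)/1 = 38/1 = 38: (m_11, d_11) = (m_1, d_1) = (30, 38), so from here the quotients repeat a_1, ..., a_10; the period length is 10.
Hence the expansion of sqrt(938) is a_0 = 30 followed by the repeating block 1, 1, 1, 2, 8, 2, 1, 1, 1, 60 (period 10).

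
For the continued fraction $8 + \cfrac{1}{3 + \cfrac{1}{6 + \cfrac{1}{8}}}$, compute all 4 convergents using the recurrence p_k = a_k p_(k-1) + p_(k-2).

8/1, 25/3, 158/19, 1289/155

Using the convergent recurrence p_i = a_i*p_{i-1} + p_{i-2}, q_i = a_i*q_{i-1} + q_{i-2} with p_{-2}=0, p_{-1}=1, q_{-2}=1, q_{-1}=0:
  i=0: a_0=8, p_0 = 8*1 + 0 = 8, q_0 = 8*0 + 1 = 1.
  i=1: a_1=3, p_1 = 3*8 + 1 = 25, q_1 = 3*1 + 0 = 3.
  i=2: a_2=6, p_2 = 6*25 + 8 = 158, q_2 = 6*3 + 1 = 19.
  i=3: a_3=8, p_3 = 8*158 + 25 = 1289, q_3 = 8*19 + 3 = 155.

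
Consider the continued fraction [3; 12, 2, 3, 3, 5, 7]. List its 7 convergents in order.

3/1, 37/12, 77/25, 268/87, 881/286, 4673/1517, 33592/10905

Using the convergent recurrence p_i = a_i*p_{i-1} + p_{i-2}, q_i = a_i*q_{i-1} + q_{i-2} with p_{-2}=0, p_{-1}=1, q_{-2}=1, q_{-1}=0:
  i=0: a_0=3, p_0 = 3*1 + 0 = 3, q_0 = 3*0 + 1 = 1.
  i=1: a_1=12, p_1 = 12*3 + 1 = 37, q_1 = 12*1 + 0 = 12.
  i=2: a_2=2, p_2 = 2*37 + 3 = 77, q_2 = 2*12 + 1 = 25.
  i=3: a_3=3, p_3 = 3*77 + 37 = 268, q_3 = 3*25 + 12 = 87.
  i=4: a_4=3, p_4 = 3*268 + 77 = 881, q_4 = 3*87 + 25 = 286.
  i=5: a_5=5, p_5 = 5*881 + 268 = 4673, q_5 = 5*286 + 87 = 1517.
  i=6: a_6=7, p_6 = 7*4673 + 881 = 33592, q_6 = 7*1517 + 286 = 10905.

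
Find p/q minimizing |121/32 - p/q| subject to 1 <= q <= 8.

Expand x = 121/32 as a continued fraction with the Euclidean algorithm:
  121 = 3*32 + 25, so a_0 = 3.
  32 = 1*25 + 7, so a_1 = 1.
  25 = 3*7 + 4, so a_2 = 3.
  7 = 1*4 + 3, so a_3 = 1.
  4 = 1*3 + 1, so a_4 = 1.
  3 = 3*1 + 0, so a_5 = 3.
so x = [3; 1, 3, 1, 1, 3].
Convergents (p_i = a_i*p_{i-1} + p_{i-2}, q_i = a_i*q_{i-1} + q_{i-2} with p_{-2}=0, p_{-1}=1, q_{-2}=1, q_{-1}=0), until the denominator exceeds 8:
  i=0: a_0=3, p_0 = 3*1 + 0 = 3, q_0 = 3*0 + 1 = 1.
  i=1: a_1=1, p_1 = 1*3 + 1 = 4, q_1 = 1*1 + 0 = 1.
  i=2: a_2=3, p_2 = 3*4 + 3 = 15, q_2 = 3*1 + 1 = 4.
  i=3: a_3=1, p_3 = 1*15 + 4 = 19, q_3 = 1*4 + 1 = 5.
  i=4: a_4=1, p_4 = 1*19 + 15 = 34, q_4 = 1*5 + 4 = 9.
q_4 = 9 > 8, so the last convergent with denominator <= 8 is p_3/q_3 = 19/5.
The closest fraction with denominator <= 8 is either p_3/q_3 or the intermediate fraction (k*p_3 + p_2)/(k*q_3 + q_2) with the largest k >= 1 whose denominator stays <= 8; these approach x as k grows, and every other convergent or intermediate fraction in range is farther away.
Largest k: floor((8 - q_2)/q_3) = floor((8 - 4)/5) = 0.
Since k = 0, no intermediate fraction beyond p_3/q_3 has denominator <= 8, so the convergent 19/5 is the closest (its error is |121*5 - 19*32|/(32*5) = 3/160).

19/5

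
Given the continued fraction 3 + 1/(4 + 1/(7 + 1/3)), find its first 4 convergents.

3/1, 13/4, 94/29, 295/91

Using the convergent recurrence p_i = a_i*p_{i-1} + p_{i-2}, q_i = a_i*q_{i-1} + q_{i-2} with p_{-2}=0, p_{-1}=1, q_{-2}=1, q_{-1}=0:
  i=0: a_0=3, p_0 = 3*1 + 0 = 3, q_0 = 3*0 + 1 = 1.
  i=1: a_1=4, p_1 = 4*3 + 1 = 13, q_1 = 4*1 + 0 = 4.
  i=2: a_2=7, p_2 = 7*13 + 3 = 94, q_2 = 7*4 + 1 = 29.
  i=3: a_3=3, p_3 = 3*94 + 13 = 295, q_3 = 3*29 + 4 = 91.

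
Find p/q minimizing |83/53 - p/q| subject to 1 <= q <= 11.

11/7

Expand x = 83/53 as a continued fraction with the Euclidean algorithm:
  83 = 1*53 + 30, so a_0 = 1.
  53 = 1*30 + 23, so a_1 = 1.
  30 = 1*23 + 7, so a_2 = 1.
  23 = 3*7 + 2, so a_3 = 3.
  7 = 3*2 + 1, so a_4 = 3.
  2 = 2*1 + 0, so a_5 = 2.
so x = [1; 1, 1, 3, 3, 2].
Convergents (p_i = a_i*p_{i-1} + p_{i-2}, q_i = a_i*q_{i-1} + q_{i-2} with p_{-2}=0, p_{-1}=1, q_{-2}=1, q_{-1}=0), until the denominator exceeds 11:
  i=0: a_0=1, p_0 = 1*1 + 0 = 1, q_0 = 1*0 + 1 = 1.
  i=1: a_1=1, p_1 = 1*1 + 1 = 2, q_1 = 1*1 + 0 = 1.
  i=2: a_2=1, p_2 = 1*2 + 1 = 3, q_2 = 1*1 + 1 = 2.
  i=3: a_3=3, p_3 = 3*3 + 2 = 11, q_3 = 3*2 + 1 = 7.
  i=4: a_4=3, p_4 = 3*11 + 3 = 36, q_4 = 3*7 + 2 = 23.
q_4 = 23 > 11, so the last convergent with denominator <= 11 is p_3/q_3 = 11/7.
The closest fraction with denominator <= 11 is either p_3/q_3 or the intermediate fraction (k*p_3 + p_2)/(k*q_3 + q_2) with the largest k >= 1 whose denominator stays <= 11; these approach x as k grows, and every other convergent or intermediate fraction in range is farther away.
Largest k: floor((11 - q_2)/q_3) = floor((11 - 2)/7) = 1.
That gives (1*11 + 3)/(1*7 + 2) = 14/9.
Compare the errors: |x - 11/7| = |83*7 - 11*53|/(53*7) = 2/371, and |x - 14/9| = |83*9 - 14*53|/(53*9) = 5/477.
Cross-multiplying, 2*477 = 954 < 1855 = 5*371, so 2/371 is smaller: the convergent 11/7 is closer to x than 14/9.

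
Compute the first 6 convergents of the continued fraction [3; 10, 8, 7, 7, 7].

3/1, 31/10, 251/81, 1788/577, 12767/4120, 91157/29417

Using the convergent recurrence p_i = a_i*p_{i-1} + p_{i-2}, q_i = a_i*q_{i-1} + q_{i-2} with p_{-2}=0, p_{-1}=1, q_{-2}=1, q_{-1}=0:
  i=0: a_0=3, p_0 = 3*1 + 0 = 3, q_0 = 3*0 + 1 = 1.
  i=1: a_1=10, p_1 = 10*3 + 1 = 31, q_1 = 10*1 + 0 = 10.
  i=2: a_2=8, p_2 = 8*31 + 3 = 251, q_2 = 8*10 + 1 = 81.
  i=3: a_3=7, p_3 = 7*251 + 31 = 1788, q_3 = 7*81 + 10 = 577.
  i=4: a_4=7, p_4 = 7*1788 + 251 = 12767, q_4 = 7*577 + 81 = 4120.
  i=5: a_5=7, p_5 = 7*12767 + 1788 = 91157, q_5 = 7*4120 + 577 = 29417.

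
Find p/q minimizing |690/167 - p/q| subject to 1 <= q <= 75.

Expand x = 690/167 as a continued fraction with the Euclidean algorithm:
  690 = 4*167 + 22, so a_0 = 4.
  167 = 7*22 + 13, so a_1 = 7.
  22 = 1*13 + 9, so a_2 = 1.
  13 = 1*9 + 4, so a_3 = 1.
  9 = 2*4 + 1, so a_4 = 2.
  4 = 4*1 + 0, so a_5 = 4.
so x = [4; 7, 1, 1, 2, 4].
Convergents (p_i = a_i*p_{i-1} + p_{i-2}, q_i = a_i*q_{i-1} + q_{i-2} with p_{-2}=0, p_{-1}=1, q_{-2}=1, q_{-1}=0), until the denominator exceeds 75:
  i=0: a_0=4, p_0 = 4*1 + 0 = 4, q_0 = 4*0 + 1 = 1.
  i=1: a_1=7, p_1 = 7*4 + 1 = 29, q_1 = 7*1 + 0 = 7.
  i=2: a_2=1, p_2 = 1*29 + 4 = 33, q_2 = 1*7 + 1 = 8.
  i=3: a_3=1, p_3 = 1*33 + 29 = 62, q_3 = 1*8 + 7 = 15.
  i=4: a_4=2, p_4 = 2*62 + 33 = 157, q_4 = 2*15 + 8 = 38.
  i=5: a_5=4, p_5 = 4*157 + 62 = 690, q_5 = 4*38 + 15 = 167.
q_5 = 167 > 75, so the last convergent with denominator <= 75 is p_4/q_4 = 157/38.
The closest fraction with denominator <= 75 is either p_4/q_4 or the intermediate fraction (k*p_4 + p_3)/(k*q_4 + q_3) with the largest k >= 1 whose denominator stays <= 75; these approach x as k grows, and every other convergent or intermediate fraction in range is farther away.
Largest k: floor((75 - q_3)/q_4) = floor((75 - 15)/38) = 1.
That gives (1*157 + 62)/(1*38 + 15) = 219/53.
Compare the errors: |x - 157/38| = |690*38 - 157*167|/(167*38) = 1/6346, and |x - 219/53| = |690*53 - 219*167|/(167*53) = 3/8851.
Cross-multiplying, 1*8851 = 8851 < 19038 = 3*6346, so 1/6346 is smaller: the convergent 157/38 is closer to x than 219/53.

157/38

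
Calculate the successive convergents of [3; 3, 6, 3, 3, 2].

3/1, 10/3, 63/19, 199/60, 660/199, 1519/458

Using the convergent recurrence p_i = a_i*p_{i-1} + p_{i-2}, q_i = a_i*q_{i-1} + q_{i-2} with p_{-2}=0, p_{-1}=1, q_{-2}=1, q_{-1}=0:
  i=0: a_0=3, p_0 = 3*1 + 0 = 3, q_0 = 3*0 + 1 = 1.
  i=1: a_1=3, p_1 = 3*3 + 1 = 10, q_1 = 3*1 + 0 = 3.
  i=2: a_2=6, p_2 = 6*10 + 3 = 63, q_2 = 6*3 + 1 = 19.
  i=3: a_3=3, p_3 = 3*63 + 10 = 199, q_3 = 3*19 + 3 = 60.
  i=4: a_4=3, p_4 = 3*199 + 63 = 660, q_4 = 3*60 + 19 = 199.
  i=5: a_5=2, p_5 = 2*660 + 199 = 1519, q_5 = 2*199 + 60 = 458.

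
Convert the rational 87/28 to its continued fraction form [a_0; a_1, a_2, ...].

Run the Euclidean algorithm on 87 and 28; the successive quotients are the partial quotients a_0, a_1, ... (each step inverts the fractional part left over by the previous one):
  87 = 3*28 + 3, so a_0 = 3.
  28 = 9*3 + 1, so a_1 = 9.
  3 = 3*1 + 0, so a_2 = 3.
The remainder reaches 0 after 3 divisions, so the expansion has 3 partial quotients, read off in order.

[3; 9, 3]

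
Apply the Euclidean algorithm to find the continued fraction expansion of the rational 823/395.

[2; 11, 1, 32]

Run the Euclidean algorithm on 823 and 395; the successive quotients are the partial quotients a_0, a_1, ... (each step inverts the fractional part left over by the previous one):
  823 = 2*395 + 33, so a_0 = 2.
  395 = 11*33 + 32, so a_1 = 11.
  33 = 1*32 + 1, so a_2 = 1.
  32 = 32*1 + 0, so a_3 = 32.
The remainder reaches 0 after 4 divisions, so the expansion has 4 partial quotients, read off in order.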